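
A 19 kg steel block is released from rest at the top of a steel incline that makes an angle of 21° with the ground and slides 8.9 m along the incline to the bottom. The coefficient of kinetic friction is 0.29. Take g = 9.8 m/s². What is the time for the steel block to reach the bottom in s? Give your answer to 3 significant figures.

4.55 s

The weight component along the incline is mg sin 21° = 66.728 N and the normal force is N = mg cos 21° = 173.833 N.
Friction up the slope is f = μN = 0.29 × 173.833 = 50.412 N, so the net downslope force is 66.728 − 50.412 = 16.316 N and a = 16.316 / 19 = 0.8587 m/s².
Starting from rest, L = ½at², so t = √(2L/a) = √(2 × 8.9 / 0.8587) = 4.5529 s.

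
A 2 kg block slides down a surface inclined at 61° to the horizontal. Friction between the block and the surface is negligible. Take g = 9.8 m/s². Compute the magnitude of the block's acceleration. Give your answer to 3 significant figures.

Resolving the weight along the incline: the component pulling the block down the slope is mg sin 61° = 2 × 9.8 × 0.8746 = 17.142 N, and the normal force is N = mg cos 61° = 2 × 9.8 × 0.4848 = 9.502 N.
With no friction the net force along the incline is 17.142 N, so a = g sin 61° = 17.142 / 2 = 8.5710 m/s².

8.57 m/s²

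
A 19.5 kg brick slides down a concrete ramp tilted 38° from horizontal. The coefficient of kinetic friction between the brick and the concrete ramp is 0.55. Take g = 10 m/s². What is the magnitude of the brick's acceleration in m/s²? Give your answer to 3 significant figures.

1.82 m/s²

Resolving the weight along the incline: the component pulling the brick down the slope is mg sin 38° = 19.5 × 10 × 0.6157 = 120.062 N, and the normal force is N = mg cos 38° = 19.5 × 10 × 0.7880 = 153.660 N.
Kinetic friction acts up the slope with magnitude f = μN = 0.55 × 153.660 = 84.513 N.
Net force along the incline is 120.062 − 84.513 = 35.549 N, so a = 35.549 / 19.5 = 1.8230 m/s².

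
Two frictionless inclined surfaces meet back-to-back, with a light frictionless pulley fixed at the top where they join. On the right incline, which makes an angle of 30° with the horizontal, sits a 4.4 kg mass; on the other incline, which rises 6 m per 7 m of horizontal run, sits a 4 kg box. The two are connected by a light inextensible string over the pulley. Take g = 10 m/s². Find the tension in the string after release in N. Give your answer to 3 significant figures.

Resolve each weight along its own incline: the 4.4 kg mass has component 4.4 × 10 × sin 30° = 22.000 N down its slope, and the 4 kg mass has 4 × 10 × sin 40.60° = 26.032 N down its slope.
The 4 kg side's 26.032 N exceeds the other side's 22.000 N, so that mass slides down and the 4.4 kg mass slides up. Taking that direction as positive, Newton's second law for the whole system gives 26.032 − 22.000 = (4.4 + 4) a, so a = 4.032 / 8.4 = 0.4800 m/s².
For the 4.4 kg mass (up-slope positive): T − 22.000 = 4.4 × 0.4800, so T = 24.112 N.

24.1 N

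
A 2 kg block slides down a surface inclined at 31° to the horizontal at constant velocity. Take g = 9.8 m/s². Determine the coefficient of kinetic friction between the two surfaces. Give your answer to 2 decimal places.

At constant velocity the net force along the incline is zero: mg sin 31° = μ mg cos 31°.
So μ = tan 31° = 0.5150 / 0.8572 = 0.6008.

0.60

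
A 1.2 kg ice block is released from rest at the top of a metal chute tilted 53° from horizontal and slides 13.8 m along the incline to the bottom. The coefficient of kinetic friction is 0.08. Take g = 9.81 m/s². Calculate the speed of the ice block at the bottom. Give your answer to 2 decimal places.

14.25 m/s

The weight component along the incline is mg sin 53° = 9.402 N and the normal force is N = mg cos 53° = 7.085 N.
Friction up the slope is f = μN = 0.08 × 7.085 = 0.567 N, so the net downslope force is 9.402 − 0.567 = 8.835 N and a = 8.835 / 1.2 = 7.3625 m/s².
Starting from rest over a distance of 13.8 m, v² = 2aL = 2 × 7.3625 × 13.8 = 203.2050, so v = 14.2550 m/s.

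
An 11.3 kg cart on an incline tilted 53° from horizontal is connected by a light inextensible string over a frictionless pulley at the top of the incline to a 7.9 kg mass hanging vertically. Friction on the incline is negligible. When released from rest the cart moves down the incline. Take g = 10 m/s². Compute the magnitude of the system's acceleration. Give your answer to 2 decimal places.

For the cart on the incline: the weight component along the slope is m₁g sin 53° = 11.3 × 10 × 0.7986 = 90.242 N and the normal force is N = m₁g cos 53° = 68.005 N.
Newton's second law for the cart (down-slope positive): 90.242 − T = 11.3 a. For the hanging mass (upward positive): T − 7.9 × 10 = 7.9 a.
Adding the two equations eliminates T: 11.242 = 19.2 a, so a = 0.5855 m/s².

0.59 m/s²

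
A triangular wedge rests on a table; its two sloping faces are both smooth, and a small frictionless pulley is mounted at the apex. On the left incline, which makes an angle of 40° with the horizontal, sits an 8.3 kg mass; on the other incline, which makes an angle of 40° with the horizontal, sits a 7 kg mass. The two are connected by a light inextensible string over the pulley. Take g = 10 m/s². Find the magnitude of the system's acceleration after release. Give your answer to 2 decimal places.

Resolve each weight along its own incline: the 8.3 kg mass has component 8.3 × 10 × sin 40° = 53.351 N down its slope, and the 7 kg mass has 7 × 10 × sin 40° = 44.995 N down its slope.
The 8.3 kg side's 53.351 N exceeds the other side's 44.995 N, so that mass slides down and the 7 kg mass slides up. Taking that direction as positive, Newton's second law for the whole system gives 53.351 − 44.995 = (8.3 + 7) a, so a = 8.356 / 15.3 = 0.5461 m/s².

0.55 m/s²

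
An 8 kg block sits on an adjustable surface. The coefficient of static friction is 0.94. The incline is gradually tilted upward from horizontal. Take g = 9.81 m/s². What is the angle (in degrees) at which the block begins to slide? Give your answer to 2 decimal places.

43.23°

At the threshold of sliding, static friction is at its maximum μ_s N and exactly balances the weight component along the incline: mg sin θ = μ_s mg cos θ.
Hence tan θ = μ_s = 0.94, so θ = arctan(0.94) = 43.2285°.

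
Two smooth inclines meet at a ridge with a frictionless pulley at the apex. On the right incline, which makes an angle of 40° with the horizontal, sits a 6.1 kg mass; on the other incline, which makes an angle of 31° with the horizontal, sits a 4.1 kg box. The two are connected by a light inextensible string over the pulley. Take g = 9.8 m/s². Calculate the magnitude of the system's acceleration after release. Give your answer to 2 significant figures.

Resolve each weight along its own incline: the 6.1 kg mass has component 6.1 × 9.8 × sin 40° = 38.426 N down its slope, and the 4.1 kg mass has 4.1 × 9.8 × sin 31° = 20.694 N down its slope.
The 6.1 kg side's 38.426 N exceeds the other side's 20.694 N, so that mass slides down and the 4.1 kg mass slides up. Taking that direction as positive, Newton's second law for the whole system gives 38.426 − 20.694 = (6.1 + 4.1) a, so a = 17.732 / 10.2 = 1.7384 m/s².

1.7 m/s²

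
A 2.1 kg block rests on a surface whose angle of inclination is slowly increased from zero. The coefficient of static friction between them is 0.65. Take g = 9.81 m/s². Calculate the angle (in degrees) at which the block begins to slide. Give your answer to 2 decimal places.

At the threshold of sliding, static friction is at its maximum μ_s N and exactly balances the weight component along the incline: mg sin θ = μ_s mg cos θ.
Hence tan θ = μ_s = 0.65, so θ = arctan(0.65) = 33.0239°.

33.02°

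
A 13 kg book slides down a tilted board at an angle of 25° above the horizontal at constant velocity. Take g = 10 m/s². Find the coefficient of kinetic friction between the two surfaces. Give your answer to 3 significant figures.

0.466

At constant velocity the net force along the incline is zero: mg sin 25° = μ mg cos 25°.
So μ = tan 25° = 0.4226 / 0.9063 = 0.4663.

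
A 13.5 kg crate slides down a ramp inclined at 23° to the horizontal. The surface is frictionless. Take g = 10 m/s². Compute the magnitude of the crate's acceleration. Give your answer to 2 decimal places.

3.91 m/s²

Resolving the weight along the incline: the component pulling the crate down the slope is mg sin 23° = 13.5 × 10 × 0.3907 = 52.745 N, and the normal force is N = mg cos 23° = 13.5 × 10 × 0.9205 = 124.267 N.
With no friction the net force along the incline is 52.745 N, so a = g sin 23° = 52.745 / 13.5 = 3.9070 m/s².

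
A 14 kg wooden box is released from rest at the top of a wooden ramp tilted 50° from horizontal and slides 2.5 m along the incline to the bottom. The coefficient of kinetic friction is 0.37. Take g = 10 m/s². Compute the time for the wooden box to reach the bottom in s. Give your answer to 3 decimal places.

0.973 s

The weight component along the incline is mg sin 50° = 107.246 N and the normal force is N = mg cos 50° = 89.990 N.
Friction up the slope is f = μN = 0.37 × 89.990 = 33.296 N, so the net downslope force is 107.246 − 33.296 = 73.950 N and a = 73.950 / 14 = 5.2821 m/s².
Starting from rest, L = ½at², so t = √(2L/a) = √(2 × 2.5 / 5.2821) = 0.9729 s.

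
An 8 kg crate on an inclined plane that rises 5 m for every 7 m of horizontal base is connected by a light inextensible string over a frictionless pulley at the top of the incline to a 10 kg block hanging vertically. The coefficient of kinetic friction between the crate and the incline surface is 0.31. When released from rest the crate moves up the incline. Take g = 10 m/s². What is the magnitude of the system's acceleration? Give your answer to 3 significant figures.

1.85 m/s²

For the crate on the incline: the weight component along the slope is m₁g sin 35.54° = 8 × 10 × 0.5812 = 46.496 N and the normal force is N = m₁g cos 35.54° = 65.099 N.
Kinetic friction opposes the crate's motion up the incline: f = μN = 0.31 × 65.099 = 20.181 N acting down the slope.
Newton's second law for the crate (up-slope positive): T − 46.496 − 20.181 = 8 a. For the hanging block (downward positive): 10 × 10 − T = 10 a.
Adding the two equations eliminates T: 33.323 = 18 a, so a = 1.8513 m/s².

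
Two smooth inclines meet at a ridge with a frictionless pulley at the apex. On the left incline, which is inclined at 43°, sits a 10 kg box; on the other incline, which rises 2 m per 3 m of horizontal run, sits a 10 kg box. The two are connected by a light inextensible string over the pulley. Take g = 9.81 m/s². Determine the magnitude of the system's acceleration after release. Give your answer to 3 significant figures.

0.624 m/s²

Resolve each weight along its own incline: the 10 kg mass has component 10 × 9.81 × sin 43° = 66.904 N down its slope, and the 10 kg mass has 10 × 9.81 × sin 33.69° = 54.416 N down its slope.
The 10 kg side's 66.904 N exceeds the other side's 54.416 N, so that mass slides down and the 10 kg mass slides up. Taking that direction as positive, Newton's second law for the whole system gives 66.904 − 54.416 = (10 + 10) a, so a = 12.488 / 20 = 0.6244 m/s².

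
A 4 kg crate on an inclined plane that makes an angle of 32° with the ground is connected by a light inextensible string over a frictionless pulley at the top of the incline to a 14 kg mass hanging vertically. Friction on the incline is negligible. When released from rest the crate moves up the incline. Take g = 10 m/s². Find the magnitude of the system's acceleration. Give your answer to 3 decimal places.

6.600 m/s²

For the crate on the incline: the weight component along the slope is m₁g sin 32° = 4 × 10 × 0.5299 = 21.196 N and the normal force is N = m₁g cos 32° = 33.922 N.
Newton's second law for the crate (up-slope positive): T − 21.196 = 4 a. For the hanging mass (downward positive): 14 × 10 − T = 14 a.
Adding the two equations eliminates T: 118.804 = 18 a, so a = 6.6002 m/s².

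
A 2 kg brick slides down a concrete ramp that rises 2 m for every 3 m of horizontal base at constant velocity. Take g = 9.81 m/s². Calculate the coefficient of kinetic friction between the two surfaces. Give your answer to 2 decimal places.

At constant velocity the net force along the incline is zero: mg sin 33.69° = μ mg cos 33.69°.
So μ = tan 33.69° = 0.5547 / 0.8321 = 0.6666.

0.67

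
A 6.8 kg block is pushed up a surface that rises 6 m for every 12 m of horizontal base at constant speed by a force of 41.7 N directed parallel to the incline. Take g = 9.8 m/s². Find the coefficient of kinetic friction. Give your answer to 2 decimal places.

0.20

At constant speed ΣF = 0 along the incline. The applied 41.7 N acts up the slope; the weight component mg sin 26.57° = 29.802 N and kinetic friction μN both act down the slope.
So 41.7 = 29.802 + μ × 59.605, giving μ = (41.7 − 29.802) / 59.605 = 0.1996.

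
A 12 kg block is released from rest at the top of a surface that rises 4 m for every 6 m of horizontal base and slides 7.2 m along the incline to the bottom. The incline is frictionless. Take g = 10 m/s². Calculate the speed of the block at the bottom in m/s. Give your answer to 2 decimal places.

The weight component along the incline is mg sin 33.69° = 66.564 N and the normal force is N = mg cos 33.69° = 99.846 N.
With no friction, a = g sin 33.69° = 5.5470 m/s².
Starting from rest over a distance of 7.2 m, v² = 2aL = 2 × 5.5470 × 7.2 = 79.8768, so v = 8.9374 m/s.

8.94 m/s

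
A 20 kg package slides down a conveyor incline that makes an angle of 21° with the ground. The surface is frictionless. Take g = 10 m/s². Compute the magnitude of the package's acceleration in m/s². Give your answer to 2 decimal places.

Resolving the weight along the incline: the component pulling the package down the slope is mg sin 21° = 20 × 10 × 0.3584 = 71.680 N, and the normal force is N = mg cos 21° = 20 × 10 × 0.9336 = 186.720 N.
With no friction the net force along the incline is 71.680 N, so a = g sin 21° = 71.680 / 20 = 3.5840 m/s².

3.58 m/s²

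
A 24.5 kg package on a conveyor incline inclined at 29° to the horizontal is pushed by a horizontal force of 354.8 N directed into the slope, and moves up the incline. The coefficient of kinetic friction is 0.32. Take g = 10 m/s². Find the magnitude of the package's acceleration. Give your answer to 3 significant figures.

The horizontal push has components F cos 29° = 354.8 × 0.8746 = 310.308 N up the incline and F sin 29° = 354.8 × 0.4848 = 172.007 N pressing into the surface.
The normal force is therefore N = mg cos 29° + F sin 29° = 214.277 + 172.007 = 386.284 N, and kinetic friction down the slope is μN = 0.32 × 386.284 = 123.611 N.
Along the incline: F cos 29° − mg sin 29° − μN = ma, so 310.308 − 118.776 − 123.611 = 24.5 a, giving a = 2.7723 m/s².

2.77 m/s²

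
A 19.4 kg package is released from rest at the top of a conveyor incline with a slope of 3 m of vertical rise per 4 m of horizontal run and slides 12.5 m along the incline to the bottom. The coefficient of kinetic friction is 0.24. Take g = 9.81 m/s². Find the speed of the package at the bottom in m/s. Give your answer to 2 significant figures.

The weight component along the incline is mg sin 36.87° = 114.188 N and the normal force is N = mg cos 36.87° = 152.251 N.
Friction up the slope is f = μN = 0.24 × 152.251 = 36.540 N, so the net downslope force is 114.188 − 36.540 = 77.648 N and a = 77.648 / 19.4 = 4.0025 m/s².
Starting from rest over a distance of 12.5 m, v² = 2aL = 2 × 4.0025 × 12.5 = 100.0625, so v = 10.0031 m/s.

10 m/s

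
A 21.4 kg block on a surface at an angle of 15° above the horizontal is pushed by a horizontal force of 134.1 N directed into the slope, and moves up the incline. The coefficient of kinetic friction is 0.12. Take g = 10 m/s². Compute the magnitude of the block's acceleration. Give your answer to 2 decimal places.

The horizontal push has components F cos 15° = 134.1 × 0.9659 = 129.527 N up the incline and F sin 15° = 134.1 × 0.2588 = 34.705 N pressing into the surface.
The normal force is therefore N = mg cos 15° + F sin 15° = 206.703 + 34.705 = 241.408 N, and kinetic friction down the slope is μN = 0.12 × 241.408 = 28.969 N.
Along the incline: F cos 15° − mg sin 15° − μN = ma, so 129.527 − 55.383 − 28.969 = 21.4 a, giving a = 2.1110 m/s².

2.11 m/s²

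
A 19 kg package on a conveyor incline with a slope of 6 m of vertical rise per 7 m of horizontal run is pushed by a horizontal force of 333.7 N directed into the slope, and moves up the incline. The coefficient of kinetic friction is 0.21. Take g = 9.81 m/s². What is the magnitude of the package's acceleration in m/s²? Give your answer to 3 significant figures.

The horizontal push has components F cos 40.60° = 333.7 × 0.7593 = 253.378 N up the incline and F sin 40.60° = 333.7 × 0.6508 = 217.172 N pressing into the surface.
The normal force is therefore N = mg cos 40.60° + F sin 40.60° = 141.526 + 217.172 = 358.698 N, and kinetic friction down the slope is μN = 0.21 × 358.698 = 75.327 N.
Along the incline: F cos 40.60° − mg sin 40.60° − μN = ma, so 253.378 − 121.303 − 75.327 = 19 a, giving a = 2.9867 m/s².

2.99 m/s²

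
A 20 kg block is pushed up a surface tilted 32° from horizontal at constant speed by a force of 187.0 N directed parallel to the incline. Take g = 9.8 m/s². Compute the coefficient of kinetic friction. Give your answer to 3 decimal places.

0.500

At constant speed ΣF = 0 along the incline. The applied 187.0 N acts up the slope; the weight component mg sin 32° = 103.864 N and kinetic friction μN both act down the slope.
So 187.0 = 103.864 + μ × 166.217, giving μ = (187.0 − 103.864) / 166.217 = 0.5002.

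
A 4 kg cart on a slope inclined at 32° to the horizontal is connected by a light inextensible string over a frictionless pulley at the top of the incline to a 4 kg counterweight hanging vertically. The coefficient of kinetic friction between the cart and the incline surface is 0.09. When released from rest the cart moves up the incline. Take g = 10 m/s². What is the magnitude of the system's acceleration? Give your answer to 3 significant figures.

1.97 m/s²

For the cart on the incline: the weight component along the slope is m₁g sin 32° = 4 × 10 × 0.5299 = 21.196 N and the normal force is N = m₁g cos 32° = 33.922 N.
Kinetic friction opposes the cart's motion up the incline: f = μN = 0.09 × 33.922 = 3.053 N acting down the slope.
Newton's second law for the cart (up-slope positive): T − 21.196 − 3.053 = 4 a. For the hanging counterweight (downward positive): 4 × 10 − T = 4 a.
Adding the two equations eliminates T: 15.751 = 8 a, so a = 1.9689 m/s².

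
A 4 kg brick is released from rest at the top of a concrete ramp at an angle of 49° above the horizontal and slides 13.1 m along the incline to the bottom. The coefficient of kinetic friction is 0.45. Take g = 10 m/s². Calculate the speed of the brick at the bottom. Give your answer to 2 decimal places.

10.97 m/s

The weight component along the incline is mg sin 49° = 30.188 N and the normal force is N = mg cos 49° = 26.242 N.
Friction up the slope is f = μN = 0.45 × 26.242 = 11.809 N, so the net downslope force is 30.188 − 11.809 = 18.379 N and a = 18.379 / 4 = 4.5948 m/s².
Starting from rest over a distance of 13.1 m, v² = 2aL = 2 × 4.5948 × 13.1 = 120.3838, so v = 10.9720 m/s.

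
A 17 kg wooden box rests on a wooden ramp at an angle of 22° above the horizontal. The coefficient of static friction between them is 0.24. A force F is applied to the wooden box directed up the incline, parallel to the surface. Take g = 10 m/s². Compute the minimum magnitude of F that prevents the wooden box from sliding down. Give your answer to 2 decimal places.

The normal force is N = mg cos 22° = 157.621 N. With F at its minimum the wooden box is on the verge of sliding down, so static friction is at its maximum μ_s N = 0.24 × 157.621 = 37.829 N and acts up the slope.
Equilibrium along the incline: F + μ_s N = mg sin 22°, so F = 63.683 − 37.829 = 25.854 N.

25.85 N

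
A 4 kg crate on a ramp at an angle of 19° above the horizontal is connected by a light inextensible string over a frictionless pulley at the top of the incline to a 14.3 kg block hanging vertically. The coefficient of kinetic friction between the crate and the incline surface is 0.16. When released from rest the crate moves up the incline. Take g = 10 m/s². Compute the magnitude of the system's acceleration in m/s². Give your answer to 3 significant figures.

For the crate on the incline: the weight component along the slope is m₁g sin 19° = 4 × 10 × 0.3256 = 13.024 N and the normal force is N = m₁g cos 19° = 37.821 N.
Kinetic friction opposes the crate's motion up the incline: f = μN = 0.16 × 37.821 = 6.051 N acting down the slope.
Newton's second law for the crate (up-slope positive): T − 13.024 − 6.051 = 4 a. For the hanging block (downward positive): 14.3 × 10 − T = 14.3 a.
Adding the two equations eliminates T: 123.925 = 18.3 a, so a = 6.7719 m/s².

6.77 m/s²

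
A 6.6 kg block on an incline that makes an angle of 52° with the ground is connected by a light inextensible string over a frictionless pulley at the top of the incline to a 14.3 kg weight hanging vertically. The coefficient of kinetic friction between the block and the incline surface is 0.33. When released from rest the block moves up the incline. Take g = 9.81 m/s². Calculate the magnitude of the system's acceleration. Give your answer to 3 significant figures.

3.64 m/s²

For the block on the incline: the weight component along the slope is m₁g sin 52° = 6.6 × 9.81 × 0.7880 = 51.020 N and the normal force is N = m₁g cos 52° = 39.862 N.
Kinetic friction opposes the block's motion up the incline: f = μN = 0.33 × 39.862 = 13.154 N acting down the slope.
Newton's second law for the block (up-slope positive): T − 51.020 − 13.154 = 6.6 a. For the hanging weight (downward positive): 14.3 × 9.81 − T = 14.3 a.
Adding the two equations eliminates T: 76.109 = 20.9 a, so a = 3.6416 m/s².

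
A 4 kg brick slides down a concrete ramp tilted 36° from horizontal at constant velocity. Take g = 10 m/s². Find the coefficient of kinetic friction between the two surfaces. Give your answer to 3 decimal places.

At constant velocity the net force along the incline is zero: mg sin 36° = μ mg cos 36°.
So μ = tan 36° = 0.5878 / 0.8090 = 0.7266.

0.727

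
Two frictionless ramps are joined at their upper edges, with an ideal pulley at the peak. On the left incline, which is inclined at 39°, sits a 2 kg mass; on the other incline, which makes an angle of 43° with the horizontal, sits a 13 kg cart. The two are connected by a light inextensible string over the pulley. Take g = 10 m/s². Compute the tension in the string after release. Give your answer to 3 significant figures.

22.7 N

Resolve each weight along its own incline: the 2 kg mass has component 2 × 10 × sin 39° = 12.586 N down its slope, and the 13 kg mass has 13 × 10 × sin 43° = 88.660 N down its slope.
The 13 kg side's 88.660 N exceeds the other side's 12.586 N, so that mass slides down and the 2 kg mass slides up. Taking that direction as positive, Newton's second law for the whole system gives 88.660 − 12.586 = (2 + 13) a, so a = 76.074 / 15 = 5.0716 m/s².
For the 2 kg mass (up-slope positive): T − 12.586 = 2 × 5.0716, so T = 22.729 N.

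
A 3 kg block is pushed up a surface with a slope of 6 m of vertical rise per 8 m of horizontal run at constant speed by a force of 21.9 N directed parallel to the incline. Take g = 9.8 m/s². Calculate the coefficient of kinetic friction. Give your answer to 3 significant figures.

0.181

At constant speed ΣF = 0 along the incline. The applied 21.9 N acts up the slope; the weight component mg sin 36.87° = 17.640 N and kinetic friction μN both act down the slope.
So 21.9 = 17.640 + μ × 23.520, giving μ = (21.9 − 17.640) / 23.520 = 0.1811.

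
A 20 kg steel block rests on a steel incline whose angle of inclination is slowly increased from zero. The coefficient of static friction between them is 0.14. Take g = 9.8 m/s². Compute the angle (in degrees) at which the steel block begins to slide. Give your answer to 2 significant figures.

At the threshold of sliding, static friction is at its maximum μ_s N and exactly balances the weight component along the incline: mg sin θ = μ_s mg cos θ.
Hence tan θ = μ_s = 0.14, so θ = arctan(0.14) = 7.9696°.

8.0°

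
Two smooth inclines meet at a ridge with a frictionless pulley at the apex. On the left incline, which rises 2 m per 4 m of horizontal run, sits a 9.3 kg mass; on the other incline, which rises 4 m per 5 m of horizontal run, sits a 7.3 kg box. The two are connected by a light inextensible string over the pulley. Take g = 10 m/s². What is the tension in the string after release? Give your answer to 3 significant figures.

Resolve each weight along its own incline: the 9.3 kg mass has component 9.3 × 10 × sin 26.57° = 41.591 N down its slope, and the 7.3 kg mass has 7.3 × 10 × sin 38.66° = 45.603 N down its slope.
The 7.3 kg side's 45.603 N exceeds the other side's 41.591 N, so that mass slides down and the 9.3 kg mass slides up. Taking that direction as positive, Newton's second law for the whole system gives 45.603 − 41.591 = (9.3 + 7.3) a, so a = 4.012 / 16.6 = 0.2417 m/s².
For the 9.3 kg mass (up-slope positive): T − 41.591 = 9.3 × 0.2417, so T = 43.839 N.

43.8 N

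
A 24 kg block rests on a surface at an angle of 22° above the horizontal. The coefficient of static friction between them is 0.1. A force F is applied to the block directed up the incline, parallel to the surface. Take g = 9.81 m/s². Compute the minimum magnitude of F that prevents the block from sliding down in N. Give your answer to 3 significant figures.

The normal force is N = mg cos 22° = 218.296 N. With F at its minimum the block is on the verge of sliding down, so static friction is at its maximum μ_s N = 0.1 × 218.296 = 21.830 N and acts up the slope.
Equilibrium along the incline: F + μ_s N = mg sin 22°, so F = 88.197 − 21.830 = 66.367 N.

66.4 N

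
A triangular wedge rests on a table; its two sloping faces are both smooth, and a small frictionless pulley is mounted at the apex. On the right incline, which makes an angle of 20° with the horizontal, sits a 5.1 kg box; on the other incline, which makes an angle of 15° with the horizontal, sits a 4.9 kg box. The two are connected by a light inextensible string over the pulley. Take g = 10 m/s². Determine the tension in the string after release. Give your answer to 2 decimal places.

Resolve each weight along its own incline: the 5.1 kg mass has component 5.1 × 10 × sin 20° = 17.443 N down its slope, and the 4.9 kg mass has 4.9 × 10 × sin 15° = 12.682 N down its slope.
The 5.1 kg side's 17.443 N exceeds the other side's 12.682 N, so that mass slides down and the 4.9 kg mass slides up. Taking that direction as positive, Newton's second law for the whole system gives 17.443 − 12.682 = (5.1 + 4.9) a, so a = 4.761 / 10 = 0.4761 m/s².
For the 4.9 kg mass (up-slope positive): T − 12.682 = 4.9 × 0.4761, so T = 15.015 N.

15.01 N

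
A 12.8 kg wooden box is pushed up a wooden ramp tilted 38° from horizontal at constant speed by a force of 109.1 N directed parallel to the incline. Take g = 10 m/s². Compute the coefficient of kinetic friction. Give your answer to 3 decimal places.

At constant speed ΣF = 0 along the incline. The applied 109.1 N acts up the slope; the weight component mg sin 38° = 78.805 N and kinetic friction μN both act down the slope.
So 109.1 = 78.805 + μ × 100.865, giving μ = (109.1 − 78.805) / 100.865 = 0.3004.

0.300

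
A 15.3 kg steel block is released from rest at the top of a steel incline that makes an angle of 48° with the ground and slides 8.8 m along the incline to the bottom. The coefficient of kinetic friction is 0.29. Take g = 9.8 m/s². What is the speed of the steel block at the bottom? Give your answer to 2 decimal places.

9.73 m/s

The weight component along the incline is mg sin 48° = 111.427 N and the normal force is N = mg cos 48° = 100.329 N.
Friction up the slope is f = μN = 0.29 × 100.329 = 29.095 N, so the net downslope force is 111.427 − 29.095 = 82.332 N and a = 82.332 / 15.3 = 5.3812 m/s².
Starting from rest over a distance of 8.8 m, v² = 2aL = 2 × 5.3812 × 8.8 = 94.7091, so v = 9.7319 m/s.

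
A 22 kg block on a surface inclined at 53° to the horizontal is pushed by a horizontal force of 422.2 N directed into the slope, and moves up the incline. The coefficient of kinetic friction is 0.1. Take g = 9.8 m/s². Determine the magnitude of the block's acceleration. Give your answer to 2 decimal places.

1.60 m/s²

The horizontal push has components F cos 53° = 422.2 × 0.6018 = 254.080 N up the incline and F sin 53° = 422.2 × 0.7986 = 337.169 N pressing into the surface.
The normal force is therefore N = mg cos 53° + F sin 53° = 129.748 + 337.169 = 466.917 N, and kinetic friction down the slope is μN = 0.1 × 466.917 = 46.692 N.
Along the incline: F cos 53° − mg sin 53° − μN = ma, so 254.080 − 172.178 − 46.692 = 22 a, giving a = 1.6005 m/s².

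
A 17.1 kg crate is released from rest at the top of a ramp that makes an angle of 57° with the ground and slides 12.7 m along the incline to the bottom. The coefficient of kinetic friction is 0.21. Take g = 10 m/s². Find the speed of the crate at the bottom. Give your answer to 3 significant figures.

The weight component along the incline is mg sin 57° = 143.413 N and the normal force is N = mg cos 57° = 93.133 N.
Friction up the slope is f = μN = 0.21 × 93.133 = 19.558 N, so the net downslope force is 143.413 − 19.558 = 123.855 N and a = 123.855 / 17.1 = 7.2430 m/s².
Starting from rest over a distance of 12.7 m, v² = 2aL = 2 × 7.2430 × 12.7 = 183.9722, so v = 13.5636 m/s.

13.6 m/s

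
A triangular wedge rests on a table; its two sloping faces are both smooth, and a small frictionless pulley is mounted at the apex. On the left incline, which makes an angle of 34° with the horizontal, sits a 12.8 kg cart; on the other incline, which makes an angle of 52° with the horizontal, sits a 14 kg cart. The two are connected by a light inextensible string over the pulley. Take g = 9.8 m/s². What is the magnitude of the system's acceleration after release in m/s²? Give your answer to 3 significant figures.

1.42 m/s²

Resolve each weight along its own incline: the 12.8 kg mass has component 12.8 × 9.8 × sin 34° = 70.145 N down its slope, and the 14 kg mass has 14 × 9.8 × sin 52° = 108.115 N down its slope.
The 14 kg side's 108.115 N exceeds the other side's 70.145 N, so that mass slides down and the 12.8 kg mass slides up. Taking that direction as positive, Newton's second law for the whole system gives 108.115 − 70.145 = (12.8 + 14) a, so a = 37.970 / 26.8 = 1.4168 m/s².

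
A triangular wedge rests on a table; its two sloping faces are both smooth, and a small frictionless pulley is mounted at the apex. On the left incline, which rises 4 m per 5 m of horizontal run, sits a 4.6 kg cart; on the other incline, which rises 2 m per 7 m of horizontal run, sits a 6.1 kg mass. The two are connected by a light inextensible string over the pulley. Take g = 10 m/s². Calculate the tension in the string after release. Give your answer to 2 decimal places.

Resolve each weight along its own incline: the 4.6 kg mass has component 4.6 × 10 × sin 38.66° = 28.736 N down its slope, and the 6.1 kg mass has 6.1 × 10 × sin 15.95° = 16.758 N down its slope.
The 4.6 kg side's 28.736 N exceeds the other side's 16.758 N, so that mass slides down and the 6.1 kg mass slides up. Taking that direction as positive, Newton's second law for the whole system gives 28.736 − 16.758 = (4.6 + 6.1) a, so a = 11.978 / 10.7 = 1.1194 m/s².
For the 6.1 kg mass (up-slope positive): T − 16.758 = 6.1 × 1.1194, so T = 23.586 N.

23.59 N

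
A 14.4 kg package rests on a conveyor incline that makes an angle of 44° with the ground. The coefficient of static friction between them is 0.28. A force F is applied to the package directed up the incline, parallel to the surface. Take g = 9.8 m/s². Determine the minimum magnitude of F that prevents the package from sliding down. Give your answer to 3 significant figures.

69.6 N

The normal force is N = mg cos 44° = 101.513 N. With F at its minimum the package is on the verge of sliding down, so static friction is at its maximum μ_s N = 0.28 × 101.513 = 28.424 N and acts up the slope.
Equilibrium along the incline: F + μ_s N = mg sin 44°, so F = 98.030 − 28.424 = 69.606 N.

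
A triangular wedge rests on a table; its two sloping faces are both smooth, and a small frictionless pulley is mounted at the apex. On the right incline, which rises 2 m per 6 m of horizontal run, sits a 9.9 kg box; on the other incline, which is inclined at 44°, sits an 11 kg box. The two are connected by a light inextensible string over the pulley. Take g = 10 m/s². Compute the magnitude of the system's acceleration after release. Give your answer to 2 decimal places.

Resolve each weight along its own incline: the 9.9 kg mass has component 9.9 × 10 × sin 18.43° = 31.307 N down its slope, and the 11 kg mass has 11 × 10 × sin 44° = 76.412 N down its slope.
The 11 kg side's 76.412 N exceeds the other side's 31.307 N, so that mass slides down and the 9.9 kg mass slides up. Taking that direction as positive, Newton's second law for the whole system gives 76.412 − 31.307 = (9.9 + 11) a, so a = 45.105 / 20.9 = 2.1581 m/s².

2.16 m/s²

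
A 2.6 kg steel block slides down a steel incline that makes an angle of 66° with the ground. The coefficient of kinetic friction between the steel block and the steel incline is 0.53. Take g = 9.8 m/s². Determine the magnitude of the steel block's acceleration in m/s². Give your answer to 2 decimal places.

6.84 m/s²

Resolving the weight along the incline: the component pulling the steel block down the slope is mg sin 66° = 2.6 × 9.8 × 0.9135 = 23.276 N, and the normal force is N = mg cos 66° = 2.6 × 9.8 × 0.4067 = 10.363 N.
Kinetic friction acts up the slope with magnitude f = μN = 0.53 × 10.363 = 5.492 N.
Net force along the incline is 23.276 − 5.492 = 17.784 N, so a = 17.784 / 2.6 = 6.8400 m/s².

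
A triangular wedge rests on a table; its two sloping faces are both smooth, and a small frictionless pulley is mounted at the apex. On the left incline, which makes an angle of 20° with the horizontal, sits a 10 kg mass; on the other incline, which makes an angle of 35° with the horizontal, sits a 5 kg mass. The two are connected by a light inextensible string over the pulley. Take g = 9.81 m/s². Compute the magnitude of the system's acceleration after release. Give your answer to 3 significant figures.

Resolve each weight along its own incline: the 10 kg mass has component 10 × 9.81 × sin 20° = 33.552 N down its slope, and the 5 kg mass has 5 × 9.81 × sin 35° = 28.134 N down its slope.
The 10 kg side's 33.552 N exceeds the other side's 28.134 N, so that mass slides down and the 5 kg mass slides up. Taking that direction as positive, Newton's second law for the whole system gives 33.552 − 28.134 = (10 + 5) a, so a = 5.418 / 15 = 0.3612 m/s².

0.361 m/s²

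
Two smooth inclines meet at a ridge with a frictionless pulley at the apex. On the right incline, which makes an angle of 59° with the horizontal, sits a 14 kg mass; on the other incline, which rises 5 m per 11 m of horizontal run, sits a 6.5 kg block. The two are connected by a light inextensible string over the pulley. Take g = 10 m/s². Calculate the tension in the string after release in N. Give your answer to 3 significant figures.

Resolve each weight along its own incline: the 14 kg mass has component 14 × 10 × sin 59° = 120.003 N down its slope, and the 6.5 kg mass has 6.5 × 10 × sin 24.44° = 26.897 N down its slope.
The 14 kg side's 120.003 N exceeds the other side's 26.897 N, so that mass slides down and the 6.5 kg mass slides up. Taking that direction as positive, Newton's second law for the whole system gives 120.003 − 26.897 = (14 + 6.5) a, so a = 93.106 / 20.5 = 4.5418 m/s².
For the 6.5 kg mass (up-slope positive): T − 26.897 = 6.5 × 4.5418, so T = 56.419 N.

56.4 N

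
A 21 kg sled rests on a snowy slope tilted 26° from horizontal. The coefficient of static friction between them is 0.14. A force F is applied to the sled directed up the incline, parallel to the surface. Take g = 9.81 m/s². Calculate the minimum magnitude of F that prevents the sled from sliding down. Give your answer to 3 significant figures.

64.4 N

The normal force is N = mg cos 26° = 185.161 N. With F at its minimum the sled is on the verge of sliding down, so static friction is at its maximum μ_s N = 0.14 × 185.161 = 25.923 N and acts up the slope.
Equilibrium along the incline: F + μ_s N = mg sin 26°, so F = 90.309 − 25.923 = 64.386 N.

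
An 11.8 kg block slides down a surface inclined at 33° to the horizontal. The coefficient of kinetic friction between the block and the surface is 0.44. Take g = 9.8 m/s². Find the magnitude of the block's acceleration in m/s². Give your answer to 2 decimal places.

Resolving the weight along the incline: the component pulling the block down the slope is mg sin 33° = 11.8 × 9.8 × 0.5446 = 62.978 N, and the normal force is N = mg cos 33° = 11.8 × 9.8 × 0.8387 = 96.987 N.
Kinetic friction acts up the slope with magnitude f = μN = 0.44 × 96.987 = 42.674 N.
Net force along the incline is 62.978 − 42.674 = 20.304 N, so a = 20.304 / 11.8 = 1.7207 m/s².

1.72 m/s²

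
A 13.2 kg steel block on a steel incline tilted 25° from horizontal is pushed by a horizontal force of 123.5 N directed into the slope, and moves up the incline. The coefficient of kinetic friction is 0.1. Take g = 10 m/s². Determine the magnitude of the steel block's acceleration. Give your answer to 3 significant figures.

The horizontal push has components F cos 25° = 123.5 × 0.9063 = 111.928 N up the incline and F sin 25° = 123.5 × 0.4226 = 52.191 N pressing into the surface.
The normal force is therefore N = mg cos 25° + F sin 25° = 119.632 + 52.191 = 171.823 N, and kinetic friction down the slope is μN = 0.1 × 171.823 = 17.182 N.
Along the incline: F cos 25° − mg sin 25° − μN = ma, so 111.928 − 55.783 − 17.182 = 13.2 a, giving a = 2.9517 m/s².

2.95 m/s²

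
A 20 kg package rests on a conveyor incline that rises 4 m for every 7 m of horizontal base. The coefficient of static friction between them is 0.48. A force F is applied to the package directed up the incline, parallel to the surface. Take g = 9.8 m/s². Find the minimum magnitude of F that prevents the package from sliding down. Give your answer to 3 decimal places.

The normal force is N = mg cos 29.74° = 170.176 N. With F at its minimum the package is on the verge of sliding down, so static friction is at its maximum μ_s N = 0.48 × 170.176 = 81.684 N and acts up the slope.
Equilibrium along the incline: F + μ_s N = mg sin 29.74°, so F = 97.243 − 81.684 = 15.559 N.

15.559 N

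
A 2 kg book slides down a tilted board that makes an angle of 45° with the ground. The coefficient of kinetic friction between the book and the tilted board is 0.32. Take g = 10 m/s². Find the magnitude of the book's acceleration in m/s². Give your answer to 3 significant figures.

4.81 m/s²

Resolving the weight along the incline: the component pulling the book down the slope is mg sin 45° = 2 × 10 × 0.7071 = 14.142 N, and the normal force is N = mg cos 45° = 2 × 10 × 0.7071 = 14.142 N.
Kinetic friction acts up the slope with magnitude f = μN = 0.32 × 14.142 = 4.525 N.
Net force along the incline is 14.142 − 4.525 = 9.617 N, so a = 9.617 / 2 = 4.8085 m/s².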